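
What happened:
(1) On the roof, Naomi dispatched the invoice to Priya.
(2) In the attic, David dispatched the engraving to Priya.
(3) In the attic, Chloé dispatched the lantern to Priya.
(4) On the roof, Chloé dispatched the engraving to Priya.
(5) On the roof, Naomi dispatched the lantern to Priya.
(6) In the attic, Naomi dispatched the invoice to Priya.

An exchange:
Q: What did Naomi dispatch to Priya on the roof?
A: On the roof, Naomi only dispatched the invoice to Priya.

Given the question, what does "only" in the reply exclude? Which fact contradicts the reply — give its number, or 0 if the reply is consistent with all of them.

Answering "What did ...?" puts focus on the thing — here, "the invoice".
So "only" ranges over things; the rest (Naomi as agent and Priya as recipient and on the roof as setting) is presupposed.
Fact (5) shares the background with a different thing (the lantern) — counterexample.
(Fact (6) would refute a reading with focus on the setting — but that is not what the question asks.)

5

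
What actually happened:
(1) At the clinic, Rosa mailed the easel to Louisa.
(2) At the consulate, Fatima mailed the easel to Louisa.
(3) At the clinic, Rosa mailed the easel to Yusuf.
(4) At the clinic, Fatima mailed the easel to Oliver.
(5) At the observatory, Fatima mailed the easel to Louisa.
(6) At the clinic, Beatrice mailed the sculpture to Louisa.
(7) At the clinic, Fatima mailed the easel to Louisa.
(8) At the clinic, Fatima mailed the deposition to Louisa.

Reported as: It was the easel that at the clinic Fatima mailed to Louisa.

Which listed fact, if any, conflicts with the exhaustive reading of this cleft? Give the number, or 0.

Focus of the cleft: "the easel" (the thing). Presupposed background: agent = Fatima, recipient = Louisa, setting = at the clinic.
Exhaustivity: the easel is the only thing satisfying that background.
Fact (8) shares the background but with thing = the deposition; exhaustivity is violated.

8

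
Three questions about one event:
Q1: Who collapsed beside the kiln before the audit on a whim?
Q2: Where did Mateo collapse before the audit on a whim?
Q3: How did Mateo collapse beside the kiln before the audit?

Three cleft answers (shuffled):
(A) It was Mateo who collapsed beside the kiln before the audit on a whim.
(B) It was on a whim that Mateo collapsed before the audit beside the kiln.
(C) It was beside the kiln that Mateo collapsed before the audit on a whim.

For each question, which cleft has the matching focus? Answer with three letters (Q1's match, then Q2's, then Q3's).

Q1 asks about the subject (agent); cleft (A) focuses "Mateo", which is the subject (agent) — so Q1 → A.
Q2 asks about the location; cleft (C) focuses "beside the kiln", which is the location — so Q2 → C.
Q3 asks about the manner; cleft (B) focuses "on a whim", which is the manner — so Q3 → B.
Mapping: Q1→A, Q2→C, Q3→B.

ACB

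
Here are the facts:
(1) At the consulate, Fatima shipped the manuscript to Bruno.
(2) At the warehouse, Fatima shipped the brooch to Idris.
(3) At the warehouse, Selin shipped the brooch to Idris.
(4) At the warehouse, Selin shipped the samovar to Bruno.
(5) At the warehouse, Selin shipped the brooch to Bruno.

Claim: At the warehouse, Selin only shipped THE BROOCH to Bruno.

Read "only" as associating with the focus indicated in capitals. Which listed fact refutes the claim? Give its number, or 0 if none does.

4

The capitals mark "the brooch" as focus. So "only" rules out other things, with the rest (Selin as agent and Bruno as recipient and at the warehouse as setting) as background.
Fact (4) matches on Selin as agent and Bruno as recipient and at the warehouse as setting, but has thing = the samovar instead. That refutes the claim.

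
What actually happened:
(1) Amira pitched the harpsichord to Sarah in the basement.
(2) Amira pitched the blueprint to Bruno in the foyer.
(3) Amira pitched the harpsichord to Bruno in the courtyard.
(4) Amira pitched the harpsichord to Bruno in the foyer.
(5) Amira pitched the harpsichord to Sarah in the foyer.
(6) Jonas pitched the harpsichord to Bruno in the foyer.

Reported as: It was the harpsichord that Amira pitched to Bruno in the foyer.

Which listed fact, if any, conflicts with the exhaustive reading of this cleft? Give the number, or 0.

Focus of the cleft: "the harpsichord" (the thing). Presupposed background: same agent, recipient, setting (Amira / Bruno / in the foyer).
Exhaustivity: the harpsichord is the only thing satisfying that background.
Fact (2) shares the background but with thing = the blueprint; exhaustivity is violated.

2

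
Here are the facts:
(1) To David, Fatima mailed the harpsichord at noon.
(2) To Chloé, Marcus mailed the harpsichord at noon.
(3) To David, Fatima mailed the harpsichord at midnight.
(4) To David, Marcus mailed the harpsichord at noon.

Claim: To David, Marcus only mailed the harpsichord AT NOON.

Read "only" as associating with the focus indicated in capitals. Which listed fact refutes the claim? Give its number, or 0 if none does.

0

Focus (in capitals) is "at noon" — the setting. "Only" excludes alternative settings while holding fixed Marcus as agent and the harpsichord as thing and David as recipient.
No fact matches Marcus as agent and the harpsichord as thing and David as recipient with a different setting — every other fact differs on at least one backgrounded slot. So no fact refutes it.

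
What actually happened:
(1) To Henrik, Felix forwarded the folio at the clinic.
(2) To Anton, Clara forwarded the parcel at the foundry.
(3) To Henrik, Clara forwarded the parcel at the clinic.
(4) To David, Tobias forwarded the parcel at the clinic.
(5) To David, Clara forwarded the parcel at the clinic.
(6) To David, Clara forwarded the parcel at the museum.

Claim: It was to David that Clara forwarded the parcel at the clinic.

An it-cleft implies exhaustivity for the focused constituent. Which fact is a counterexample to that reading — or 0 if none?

Focus of the cleft: "David" (the recipient). Presupposed background: same agent, thing, setting (Clara / the parcel / at the clinic).
Exhaustivity: David is the only recipient satisfying that background.
But fact (3) also has same agent, thing, setting (Clara / the parcel / at the clinic), with recipient = Henrik — so the exhaustive reading fails.

3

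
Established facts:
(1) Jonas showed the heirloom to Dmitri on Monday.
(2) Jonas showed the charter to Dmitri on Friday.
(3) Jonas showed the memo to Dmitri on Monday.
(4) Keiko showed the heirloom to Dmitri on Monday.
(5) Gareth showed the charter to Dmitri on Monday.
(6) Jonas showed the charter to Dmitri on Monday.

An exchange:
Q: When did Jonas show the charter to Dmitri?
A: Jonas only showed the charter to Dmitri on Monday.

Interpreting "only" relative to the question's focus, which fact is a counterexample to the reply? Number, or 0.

The question "When did ...?" targets the setting, so in the reply the focus falls on "on Monday".
"Only" then excludes alternative settings while the background — Jonas as agent and the charter as thing and Dmitri as recipient — is held fixed.
Fact (2) shares the background with a different setting (on Friday) — counterexample.
(Fact (1) would refute a reading with focus on the thing — but that is not what the question asks.)

2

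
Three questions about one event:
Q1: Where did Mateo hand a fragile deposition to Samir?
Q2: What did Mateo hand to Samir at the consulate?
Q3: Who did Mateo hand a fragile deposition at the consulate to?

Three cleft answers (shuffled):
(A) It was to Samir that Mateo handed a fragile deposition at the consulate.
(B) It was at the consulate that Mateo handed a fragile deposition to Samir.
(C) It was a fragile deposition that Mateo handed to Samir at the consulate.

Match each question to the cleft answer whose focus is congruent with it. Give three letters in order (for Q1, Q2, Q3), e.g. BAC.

Q1 asks about the location; cleft (B) focuses "at the consulate", which is the location — so Q1 → B.
Q2 asks about the direct object; cleft (C) focuses "a fragile deposition", which is the direct object — so Q2 → C.
Q3 asks about the recipient; cleft (A) focuses "to Samir", which is the recipient — so Q3 → A.
Mapping: Q1→B, Q2→C, Q3→A.

BCA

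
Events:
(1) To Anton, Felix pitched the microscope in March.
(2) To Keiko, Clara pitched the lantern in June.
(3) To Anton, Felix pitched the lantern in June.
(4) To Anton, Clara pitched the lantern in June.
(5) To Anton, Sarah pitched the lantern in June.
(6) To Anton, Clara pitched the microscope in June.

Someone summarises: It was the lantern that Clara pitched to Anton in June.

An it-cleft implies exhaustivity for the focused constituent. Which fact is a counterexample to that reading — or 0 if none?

6

The cleft puts "the lantern" in focus and presupposes the open proposition with Clara as agent and Anton as recipient and in June as setting.
The exhaustive reading says no other thing fits that background.
But fact (6) also has Clara as agent and Anton as recipient and in June as setting, with thing = the microscope — so the exhaustive reading fails.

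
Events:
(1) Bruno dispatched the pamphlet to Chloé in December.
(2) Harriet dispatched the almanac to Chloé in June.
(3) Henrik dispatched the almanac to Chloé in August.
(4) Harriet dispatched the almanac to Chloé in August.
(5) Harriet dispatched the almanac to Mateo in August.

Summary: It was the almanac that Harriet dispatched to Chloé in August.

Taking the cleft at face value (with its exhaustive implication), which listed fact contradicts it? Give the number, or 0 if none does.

0

Focus of the cleft: "the almanac" (the thing). Presupposed background: agent = Harriet, recipient = Chloé, setting = in August.
The exhaustive reading says no other thing fits that background.
No listed fact matches the background with a different thing. Exhaustivity holds.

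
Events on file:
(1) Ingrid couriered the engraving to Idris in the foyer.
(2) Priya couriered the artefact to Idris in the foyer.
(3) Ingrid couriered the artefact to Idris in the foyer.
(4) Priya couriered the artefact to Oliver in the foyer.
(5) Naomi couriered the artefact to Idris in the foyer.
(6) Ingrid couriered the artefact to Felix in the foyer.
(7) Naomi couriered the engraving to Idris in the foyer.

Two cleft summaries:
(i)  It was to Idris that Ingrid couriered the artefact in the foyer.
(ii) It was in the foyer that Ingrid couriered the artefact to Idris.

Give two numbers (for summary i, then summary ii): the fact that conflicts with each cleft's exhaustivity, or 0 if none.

(i): focus "Idris". Looking for Ingrid as agent and the artefact as thing and in the foyer as setting with some other recipient — fact (6) has Felix there. Refuted.
(ii): focus "in the foyer". No fact shares Ingrid as agent and the artefact as thing and Idris as recipient with a different setting. 0.

6, 0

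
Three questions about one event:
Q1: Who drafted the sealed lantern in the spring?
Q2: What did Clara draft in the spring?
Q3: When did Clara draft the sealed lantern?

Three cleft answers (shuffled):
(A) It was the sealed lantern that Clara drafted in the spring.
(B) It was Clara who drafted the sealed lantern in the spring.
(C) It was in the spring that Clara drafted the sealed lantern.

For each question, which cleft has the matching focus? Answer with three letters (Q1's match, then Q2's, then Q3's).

Q1 asks about the subject (agent); cleft (B) focuses "Clara", which is the subject (agent) — so Q1 → B.
Q2 asks about the direct object; cleft (A) focuses "the sealed lantern", which is the direct object — so Q2 → A.
Q3 asks about the time; cleft (C) focuses "in the spring", which is the time — so Q3 → C.
Mapping: Q1→B, Q2→A, Q3→C.

BAC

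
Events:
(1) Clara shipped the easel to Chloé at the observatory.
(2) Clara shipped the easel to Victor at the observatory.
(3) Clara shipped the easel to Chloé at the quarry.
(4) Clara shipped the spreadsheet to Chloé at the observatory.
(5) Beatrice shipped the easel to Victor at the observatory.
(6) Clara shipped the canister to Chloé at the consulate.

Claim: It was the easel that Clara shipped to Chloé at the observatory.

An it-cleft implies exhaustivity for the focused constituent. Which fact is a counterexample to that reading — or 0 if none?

The cleft puts "the easel" in focus and presupposes the open proposition with same agent, recipient, setting (Clara / Chloé / at the observatory).
Exhaustivity: the easel is the only thing satisfying that background.
Fact (4) shares the background but with thing = the spreadsheet; exhaustivity is violated.

4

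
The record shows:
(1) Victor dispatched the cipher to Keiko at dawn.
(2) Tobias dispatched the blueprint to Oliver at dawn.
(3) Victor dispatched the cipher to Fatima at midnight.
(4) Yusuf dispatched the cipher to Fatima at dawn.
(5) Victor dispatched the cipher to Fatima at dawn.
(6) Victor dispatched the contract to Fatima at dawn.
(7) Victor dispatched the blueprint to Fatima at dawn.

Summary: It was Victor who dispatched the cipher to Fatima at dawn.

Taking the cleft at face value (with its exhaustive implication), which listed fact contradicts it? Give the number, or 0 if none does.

4

The cleft puts "Victor" in focus and presupposes the open proposition with same thing, recipient, setting (the cipher / Fatima / at dawn).
The exhaustive reading says no other agent fits that background.
Fact (4) shares the background but with agent = Yusuf; exhaustivity is violated.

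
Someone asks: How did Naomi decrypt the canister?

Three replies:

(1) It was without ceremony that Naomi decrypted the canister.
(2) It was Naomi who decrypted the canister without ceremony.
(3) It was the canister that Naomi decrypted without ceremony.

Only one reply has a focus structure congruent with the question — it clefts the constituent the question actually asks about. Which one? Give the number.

The question word "how" targets the manner.
Option (1) clefts "without ceremony" — that matches what the question asks about.
Option (2) clefts "Naomi" — the subject (agent), not what was asked.
Option (3) clefts "the canister" — the direct object, not what was asked.
So the congruent reply is (1).

1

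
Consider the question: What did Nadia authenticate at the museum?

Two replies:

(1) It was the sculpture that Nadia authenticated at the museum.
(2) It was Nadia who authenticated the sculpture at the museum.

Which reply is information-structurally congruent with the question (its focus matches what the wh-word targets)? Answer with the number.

The question word "what" targets the direct object.
Option (1) clefts "the sculpture" — that matches what the question asks about.
Option (2) clefts "Nadia" — the subject (agent), not what was asked.
So the congruent reply is (1).

1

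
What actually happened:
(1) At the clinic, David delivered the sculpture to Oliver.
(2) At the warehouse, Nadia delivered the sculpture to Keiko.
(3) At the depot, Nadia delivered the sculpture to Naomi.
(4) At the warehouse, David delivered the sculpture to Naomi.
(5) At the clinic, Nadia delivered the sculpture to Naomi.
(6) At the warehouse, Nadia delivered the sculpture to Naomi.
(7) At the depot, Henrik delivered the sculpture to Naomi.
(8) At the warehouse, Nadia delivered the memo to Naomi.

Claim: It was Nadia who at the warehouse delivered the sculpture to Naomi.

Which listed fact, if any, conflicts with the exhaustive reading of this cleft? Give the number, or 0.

The cleft puts "Nadia" in focus and presupposes the open proposition with the sculpture as thing and Naomi as recipient and at the warehouse as setting.
Exhaustivity: Nadia is the only agent satisfying that background.
But fact (4) also has the sculpture as thing and Naomi as recipient and at the warehouse as setting, with agent = David — so the exhaustive reading fails.

4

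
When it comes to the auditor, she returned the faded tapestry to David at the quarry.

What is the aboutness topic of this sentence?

The construction explicitly marks "the auditor" as what the sentence is about — the topic.
The remainder of the clause is the comment (what is said about the topic).

the auditor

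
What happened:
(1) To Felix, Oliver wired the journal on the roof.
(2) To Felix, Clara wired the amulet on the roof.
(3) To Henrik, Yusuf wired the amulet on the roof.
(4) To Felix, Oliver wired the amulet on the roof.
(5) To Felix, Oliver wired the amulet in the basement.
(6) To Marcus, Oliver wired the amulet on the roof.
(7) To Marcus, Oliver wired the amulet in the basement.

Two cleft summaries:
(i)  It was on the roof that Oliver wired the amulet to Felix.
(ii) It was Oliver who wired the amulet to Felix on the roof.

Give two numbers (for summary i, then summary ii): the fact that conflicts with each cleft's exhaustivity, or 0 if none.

(i): focus "on the roof". Looking for same agent, thing, recipient (Oliver / the amulet / Felix) with some other setting — fact (5) has in the basement there. Refuted.
(ii): focus "Oliver". Looking for same thing, recipient, setting (the amulet / Felix / on the roof) with some other agent — fact (2) has Clara there. Refuted.

5, 2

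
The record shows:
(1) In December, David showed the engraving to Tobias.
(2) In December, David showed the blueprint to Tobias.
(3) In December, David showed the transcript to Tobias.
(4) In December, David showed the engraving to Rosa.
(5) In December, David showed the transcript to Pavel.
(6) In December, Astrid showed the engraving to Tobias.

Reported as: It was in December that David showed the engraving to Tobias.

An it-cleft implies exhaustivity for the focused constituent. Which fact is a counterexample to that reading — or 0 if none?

0

The cleft puts "in December" in focus and presupposes the open proposition with agent = David, thing = the engraving, recipient = Tobias.
Exhaustivity: in December is the only setting satisfying that background.
Every other fact differs from the presupposition on some backgrounded slot, so none challenges the exhaustivity.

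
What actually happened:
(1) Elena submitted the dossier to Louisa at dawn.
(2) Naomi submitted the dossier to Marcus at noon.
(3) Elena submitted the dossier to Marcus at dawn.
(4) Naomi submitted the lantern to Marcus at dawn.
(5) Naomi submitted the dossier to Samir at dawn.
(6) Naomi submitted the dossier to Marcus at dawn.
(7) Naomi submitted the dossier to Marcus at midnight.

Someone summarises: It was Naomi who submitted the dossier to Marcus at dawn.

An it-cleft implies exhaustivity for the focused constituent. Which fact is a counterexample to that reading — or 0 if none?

The cleft puts "Naomi" in focus and presupposes the open proposition with the dossier as thing and Marcus as recipient and at dawn as setting.
The exhaustive reading says no other agent fits that background.
But fact (3) also has the dossier as thing and Marcus as recipient and at dawn as setting, with agent = Elena — so the exhaustive reading fails.

3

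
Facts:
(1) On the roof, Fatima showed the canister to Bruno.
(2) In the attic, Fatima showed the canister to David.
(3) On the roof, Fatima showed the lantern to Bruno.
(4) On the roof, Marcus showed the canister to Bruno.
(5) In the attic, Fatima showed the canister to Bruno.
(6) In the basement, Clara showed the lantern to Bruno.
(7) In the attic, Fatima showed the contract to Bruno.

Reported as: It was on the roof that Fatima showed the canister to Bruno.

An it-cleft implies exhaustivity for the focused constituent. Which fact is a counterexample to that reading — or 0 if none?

5

The cleft puts "on the roof" in focus and presupposes the open proposition with same agent, thing, recipient (Fatima / the canister / Bruno).
Exhaustivity: on the roof is the only setting satisfying that background.
Fact (5) shares the background but with setting = in the attic; exhaustivity is violated.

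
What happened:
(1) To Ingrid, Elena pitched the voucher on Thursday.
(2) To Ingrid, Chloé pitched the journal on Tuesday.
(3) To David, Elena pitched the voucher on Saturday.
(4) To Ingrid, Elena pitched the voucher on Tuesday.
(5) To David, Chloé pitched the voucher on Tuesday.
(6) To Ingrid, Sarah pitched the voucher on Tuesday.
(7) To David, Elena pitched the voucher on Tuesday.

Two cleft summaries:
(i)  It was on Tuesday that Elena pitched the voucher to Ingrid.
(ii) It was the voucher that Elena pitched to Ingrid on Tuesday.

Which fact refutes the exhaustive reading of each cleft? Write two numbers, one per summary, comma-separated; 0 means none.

(i): focus "on Tuesday". Looking for Elena as agent and the voucher as thing and Ingrid as recipient with some other setting — fact (1) has on Thursday there. Refuted.
(ii): focus "the voucher". No fact shares Elena as agent and Ingrid as recipient and on Tuesday as setting with a different thing. 0.

1, 0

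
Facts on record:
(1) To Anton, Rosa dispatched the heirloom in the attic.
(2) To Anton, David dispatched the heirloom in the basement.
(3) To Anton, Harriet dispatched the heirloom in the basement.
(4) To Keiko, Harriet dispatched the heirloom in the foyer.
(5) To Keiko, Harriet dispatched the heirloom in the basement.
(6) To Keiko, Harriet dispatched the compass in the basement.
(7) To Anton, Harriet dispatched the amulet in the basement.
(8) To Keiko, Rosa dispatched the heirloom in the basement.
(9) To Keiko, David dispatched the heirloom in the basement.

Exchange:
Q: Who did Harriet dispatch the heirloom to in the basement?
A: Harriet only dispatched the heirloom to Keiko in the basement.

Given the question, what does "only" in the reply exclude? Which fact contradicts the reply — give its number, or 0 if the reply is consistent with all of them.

3

Answering "Who did ... to ...?" puts focus on the recipient — here, "Keiko".
"Only" then excludes alternative recipients while the background — agent = Harriet, thing = the heirloom, setting = in the basement — is held fixed.
Fact (3) shares the background with a different recipient (Anton) — counterexample.
(Fact (4) would refute a reading with focus on the setting — but that is not what the question asks.)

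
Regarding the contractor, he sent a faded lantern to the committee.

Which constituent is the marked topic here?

The construction explicitly marks "the contractor" as what the sentence is about — the topic.
The remainder of the clause is the comment (what is said about the topic).

the contractor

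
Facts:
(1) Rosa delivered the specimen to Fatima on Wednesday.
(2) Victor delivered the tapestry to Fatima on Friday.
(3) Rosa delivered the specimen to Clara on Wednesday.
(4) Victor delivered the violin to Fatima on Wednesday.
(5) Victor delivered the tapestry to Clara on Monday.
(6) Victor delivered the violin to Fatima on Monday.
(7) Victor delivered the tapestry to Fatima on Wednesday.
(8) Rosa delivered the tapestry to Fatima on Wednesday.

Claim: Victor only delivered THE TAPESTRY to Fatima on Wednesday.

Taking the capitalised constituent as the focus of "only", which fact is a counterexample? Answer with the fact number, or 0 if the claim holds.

4

The capitals mark "the tapestry" as focus. So "only" rules out other things, with the rest (agent = Victor, recipient = Fatima, setting = on Wednesday) as background.
Fact (4) shares the background but differs in thing (the violin) — a counterexample.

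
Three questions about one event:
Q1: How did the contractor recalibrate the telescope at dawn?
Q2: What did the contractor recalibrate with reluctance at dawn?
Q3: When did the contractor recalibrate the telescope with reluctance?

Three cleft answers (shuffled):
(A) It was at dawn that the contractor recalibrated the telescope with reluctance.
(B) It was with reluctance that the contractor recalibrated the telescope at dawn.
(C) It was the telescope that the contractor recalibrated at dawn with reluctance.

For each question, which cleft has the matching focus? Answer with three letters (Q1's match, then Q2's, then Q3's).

BCA

Q1 asks about the manner; cleft (B) focuses "with reluctance", which is the manner — so Q1 → B.
Q2 asks about the direct object; cleft (C) focuses "the telescope", which is the direct object — so Q2 → C.
Q3 asks about the time; cleft (A) focuses "at dawn", which is the time — so Q3 → A.
Mapping: Q1→B, Q2→C, Q3→A.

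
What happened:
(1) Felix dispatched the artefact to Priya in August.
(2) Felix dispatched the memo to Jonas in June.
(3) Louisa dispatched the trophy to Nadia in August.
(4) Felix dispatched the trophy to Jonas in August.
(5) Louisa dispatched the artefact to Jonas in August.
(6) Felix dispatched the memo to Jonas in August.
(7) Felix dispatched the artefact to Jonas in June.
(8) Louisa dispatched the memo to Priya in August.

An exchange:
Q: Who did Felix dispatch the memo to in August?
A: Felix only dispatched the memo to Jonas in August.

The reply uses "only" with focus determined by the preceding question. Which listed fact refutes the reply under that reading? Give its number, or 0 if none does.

Answering "Who did ... to ...?" puts focus on the recipient — here, "Jonas".
So "only" ranges over recipients; the rest (agent = Felix, thing = the memo, setting = in August) is presupposed.
No fact keeps agent = Felix, thing = the memo, setting = in August while changing the recipient; every other fact differs on something backgrounded. The reply stands.
(Fact (2) would refute a reading with focus on the setting — but that is not what the question asks.)

0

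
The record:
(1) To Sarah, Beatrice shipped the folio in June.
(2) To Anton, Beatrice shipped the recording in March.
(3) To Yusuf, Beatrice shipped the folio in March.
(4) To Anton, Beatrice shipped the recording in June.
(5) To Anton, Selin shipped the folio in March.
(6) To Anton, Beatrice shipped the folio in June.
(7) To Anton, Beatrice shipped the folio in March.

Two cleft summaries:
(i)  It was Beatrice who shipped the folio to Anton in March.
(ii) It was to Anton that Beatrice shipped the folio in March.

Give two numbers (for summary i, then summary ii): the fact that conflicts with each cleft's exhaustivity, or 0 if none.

5, 3

Summary (i) focuses "Beatrice" (the agent); background the folio as thing and Anton as recipient and in March as setting. Fact (5) matches that background with agent = Selin — refutes (i).
Summary (ii) focuses "Anton" (the recipient); background Beatrice as agent and the folio as thing and in March as setting. Fact (3) matches that background with recipient = Yusuf — refutes (ii).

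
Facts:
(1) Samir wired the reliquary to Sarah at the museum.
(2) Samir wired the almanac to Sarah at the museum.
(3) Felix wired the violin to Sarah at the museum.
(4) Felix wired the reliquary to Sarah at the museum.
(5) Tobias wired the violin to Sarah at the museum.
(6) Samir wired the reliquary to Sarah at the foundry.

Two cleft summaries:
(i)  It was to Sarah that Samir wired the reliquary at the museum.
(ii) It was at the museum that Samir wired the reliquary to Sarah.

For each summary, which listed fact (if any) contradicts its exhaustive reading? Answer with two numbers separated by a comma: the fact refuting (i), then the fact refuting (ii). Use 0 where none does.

0, 6

(i): focus "Sarah". No fact shares same agent, thing, setting (Samir / the reliquary / at the museum) with a different recipient. 0.
(ii): focus "at the museum". Looking for same agent, thing, recipient (Samir / the reliquary / Sarah) with some other setting — fact (6) has at the foundry there. Refuted.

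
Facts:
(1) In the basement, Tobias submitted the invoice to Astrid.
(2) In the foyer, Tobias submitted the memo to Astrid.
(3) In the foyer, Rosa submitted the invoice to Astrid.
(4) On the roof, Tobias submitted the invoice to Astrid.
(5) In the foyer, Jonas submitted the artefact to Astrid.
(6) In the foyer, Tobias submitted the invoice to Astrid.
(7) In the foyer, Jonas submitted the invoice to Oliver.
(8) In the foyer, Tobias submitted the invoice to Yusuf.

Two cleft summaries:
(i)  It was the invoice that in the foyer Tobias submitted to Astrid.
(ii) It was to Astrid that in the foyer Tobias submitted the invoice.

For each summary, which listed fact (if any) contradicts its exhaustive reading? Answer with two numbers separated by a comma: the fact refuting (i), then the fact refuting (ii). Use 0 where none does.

2, 8

Summary (i) focuses "the invoice" (the thing); background agent = Tobias, recipient = Astrid, setting = in the foyer. Fact (2) matches that background with thing = the memo — refutes (i).
Summary (ii) focuses "Astrid" (the recipient); background agent = Tobias, thing = the invoice, setting = in the foyer. Fact (8) matches that background with recipient = Yusuf — refutes (ii).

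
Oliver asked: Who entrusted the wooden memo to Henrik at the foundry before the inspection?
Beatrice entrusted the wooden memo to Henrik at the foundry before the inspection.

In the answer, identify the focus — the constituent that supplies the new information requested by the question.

Beatrice

The wh-word "who" asks about the subject (agent).
In the answer, "the wooden memo", "to Henrik", "before the inspection" and "at the foundry" are given — repeated from the question.
The constituent filling the subject (agent) gap is "Beatrice"; that is the focus and would carry nuclear stress.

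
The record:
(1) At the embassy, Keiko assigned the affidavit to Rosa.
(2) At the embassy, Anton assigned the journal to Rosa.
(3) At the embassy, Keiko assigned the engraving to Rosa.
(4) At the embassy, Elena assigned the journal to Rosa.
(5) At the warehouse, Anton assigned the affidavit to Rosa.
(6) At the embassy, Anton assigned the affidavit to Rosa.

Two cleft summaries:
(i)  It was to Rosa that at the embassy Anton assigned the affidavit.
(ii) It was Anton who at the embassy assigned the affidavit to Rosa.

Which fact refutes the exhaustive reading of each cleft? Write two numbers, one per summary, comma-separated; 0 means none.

0, 1

(i): focus "Rosa". No fact shares agent = Anton, thing = the affidavit, setting = at the embassy with a different recipient. 0.
(ii): focus "Anton". Looking for thing = the affidavit, recipient = Rosa, setting = at the embassy with some other agent — fact (1) has Keiko there. Refuted.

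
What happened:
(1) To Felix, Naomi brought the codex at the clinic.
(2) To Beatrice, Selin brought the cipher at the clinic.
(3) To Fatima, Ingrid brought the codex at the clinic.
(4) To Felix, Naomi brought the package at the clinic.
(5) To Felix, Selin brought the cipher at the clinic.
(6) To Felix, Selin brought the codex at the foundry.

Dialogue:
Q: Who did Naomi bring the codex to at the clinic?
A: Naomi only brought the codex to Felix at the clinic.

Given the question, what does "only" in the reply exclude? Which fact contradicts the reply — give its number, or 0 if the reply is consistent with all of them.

Answering "Who did ... to ...?" puts focus on the recipient — here, "Felix".
"Only" then excludes alternative recipients while the background — same agent, thing, setting (Naomi / the codex / at the clinic) — is held fixed.
No fact keeps same agent, thing, setting (Naomi / the codex / at the clinic) while changing the recipient; every other fact differs on something backgrounded. The reply stands.
(Fact (4) would refute a reading with focus on the thing — but that is not what the question asks.)

0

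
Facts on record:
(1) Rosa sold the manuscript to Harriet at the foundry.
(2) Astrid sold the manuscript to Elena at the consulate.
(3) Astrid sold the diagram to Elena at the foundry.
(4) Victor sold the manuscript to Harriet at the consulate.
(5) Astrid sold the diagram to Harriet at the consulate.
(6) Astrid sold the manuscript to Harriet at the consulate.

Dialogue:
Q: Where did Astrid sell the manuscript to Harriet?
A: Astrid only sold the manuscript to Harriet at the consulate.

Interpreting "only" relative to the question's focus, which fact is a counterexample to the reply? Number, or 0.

0

The question "Where did ...?" targets the setting, so in the reply the focus falls on "at the consulate".
So "only" ranges over settings; the rest (agent = Astrid, thing = the manuscript, recipient = Harriet) is presupposed.
No fact keeps agent = Astrid, thing = the manuscript, recipient = Harriet while changing the setting; every other fact differs on something backgrounded. The reply stands.
(Fact (2) would refute a reading with focus on the recipient — but that is not what the question asks.)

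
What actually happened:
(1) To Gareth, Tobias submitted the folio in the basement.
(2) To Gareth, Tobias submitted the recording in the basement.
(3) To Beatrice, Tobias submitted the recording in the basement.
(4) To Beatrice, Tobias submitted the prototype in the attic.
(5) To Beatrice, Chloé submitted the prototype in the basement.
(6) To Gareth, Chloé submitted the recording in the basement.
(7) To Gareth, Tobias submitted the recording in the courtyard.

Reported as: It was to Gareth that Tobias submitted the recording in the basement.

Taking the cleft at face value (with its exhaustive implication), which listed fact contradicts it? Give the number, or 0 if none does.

Focus of the cleft: "Gareth" (the recipient). Presupposed background: same agent, thing, setting (Tobias / the recording / in the basement).
Exhaustivity: Gareth is the only recipient satisfying that background.
Fact (3) shares the background but with recipient = Beatrice; exhaustivity is violated.

3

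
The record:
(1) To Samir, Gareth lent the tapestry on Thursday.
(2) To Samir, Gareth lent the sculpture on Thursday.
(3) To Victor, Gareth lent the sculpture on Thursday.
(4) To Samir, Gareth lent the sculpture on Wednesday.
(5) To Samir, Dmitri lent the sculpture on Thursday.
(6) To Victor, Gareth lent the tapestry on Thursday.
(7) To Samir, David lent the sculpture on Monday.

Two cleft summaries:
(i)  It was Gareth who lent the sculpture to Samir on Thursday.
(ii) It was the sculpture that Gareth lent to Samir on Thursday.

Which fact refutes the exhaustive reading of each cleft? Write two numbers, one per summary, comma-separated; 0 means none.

5, 1

(i): focus "Gareth". Looking for thing = the sculpture, recipient = Samir, setting = on Thursday with some other agent — fact (5) has Dmitri there. Refuted.
(ii): focus "the sculpture". Looking for agent = Gareth, recipient = Samir, setting = on Thursday with some other thing — fact (1) has the tapestry there. Refuted.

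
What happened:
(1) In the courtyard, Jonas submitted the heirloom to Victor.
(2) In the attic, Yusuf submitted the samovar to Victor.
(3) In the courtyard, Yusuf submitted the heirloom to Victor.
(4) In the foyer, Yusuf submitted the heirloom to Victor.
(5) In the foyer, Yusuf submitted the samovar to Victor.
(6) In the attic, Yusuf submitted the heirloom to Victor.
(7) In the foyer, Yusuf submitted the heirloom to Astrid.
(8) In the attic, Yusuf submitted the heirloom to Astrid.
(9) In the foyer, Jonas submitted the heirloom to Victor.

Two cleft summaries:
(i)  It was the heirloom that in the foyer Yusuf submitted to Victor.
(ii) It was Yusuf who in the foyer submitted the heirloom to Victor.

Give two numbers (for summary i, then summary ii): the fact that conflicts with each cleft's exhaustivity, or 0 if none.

(i): focus "the heirloom". Looking for agent = Yusuf, recipient = Victor, setting = in the foyer with some other thing — fact (5) has the samovar there. Refuted.
(ii): focus "Yusuf". Looking for thing = the heirloom, recipient = Victor, setting = in the foyer with some other agent — fact (9) has Jonas there. Refuted.

5, 9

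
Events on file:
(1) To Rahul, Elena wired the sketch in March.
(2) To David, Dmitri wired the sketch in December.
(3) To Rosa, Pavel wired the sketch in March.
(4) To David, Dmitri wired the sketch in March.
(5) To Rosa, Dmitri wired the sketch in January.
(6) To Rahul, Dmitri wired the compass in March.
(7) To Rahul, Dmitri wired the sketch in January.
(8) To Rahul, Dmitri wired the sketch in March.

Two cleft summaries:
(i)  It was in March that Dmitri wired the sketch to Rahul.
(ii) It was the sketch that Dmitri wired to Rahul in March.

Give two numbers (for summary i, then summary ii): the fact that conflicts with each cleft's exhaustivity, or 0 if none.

7, 6

(i): focus "in March". Looking for agent = Dmitri, thing = the sketch, recipient = Rahul with some other setting — fact (7) has in January there. Refuted.
(ii): focus "the sketch". Looking for agent = Dmitri, recipient = Rahul, setting = in March with some other thing — fact (6) has the compass there. Refuted.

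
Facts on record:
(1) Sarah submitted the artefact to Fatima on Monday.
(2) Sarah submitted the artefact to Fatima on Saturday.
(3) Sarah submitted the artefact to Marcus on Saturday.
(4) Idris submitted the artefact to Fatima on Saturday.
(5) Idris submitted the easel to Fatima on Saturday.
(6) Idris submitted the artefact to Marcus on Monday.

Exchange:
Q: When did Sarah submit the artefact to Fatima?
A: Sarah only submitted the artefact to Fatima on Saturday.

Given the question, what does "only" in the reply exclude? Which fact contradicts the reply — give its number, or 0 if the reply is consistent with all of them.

Answering "When did ...?" puts focus on the setting — here, "on Saturday".
"Only" then excludes alternative settings while the background — Sarah as agent and the artefact as thing and Fatima as recipient — is held fixed.
Fact (1) keeps Sarah as agent and the artefact as thing and Fatima as recipient but has setting = on Monday; that refutes the reply.
(Fact (3) would refute a reading with focus on the recipient — but that is not what the question asks.)

1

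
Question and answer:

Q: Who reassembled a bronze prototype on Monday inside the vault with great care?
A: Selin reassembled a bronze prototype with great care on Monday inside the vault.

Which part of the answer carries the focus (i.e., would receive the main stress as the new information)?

Selin

The wh-word "who" asks about the subject (agent).
In the answer, "a bronze prototype", "inside the vault", "on Monday" and "with great care" are given — repeated from the question.
The constituent filling the subject (agent) gap is "Selin"; that is the focus and would carry nuclear stress.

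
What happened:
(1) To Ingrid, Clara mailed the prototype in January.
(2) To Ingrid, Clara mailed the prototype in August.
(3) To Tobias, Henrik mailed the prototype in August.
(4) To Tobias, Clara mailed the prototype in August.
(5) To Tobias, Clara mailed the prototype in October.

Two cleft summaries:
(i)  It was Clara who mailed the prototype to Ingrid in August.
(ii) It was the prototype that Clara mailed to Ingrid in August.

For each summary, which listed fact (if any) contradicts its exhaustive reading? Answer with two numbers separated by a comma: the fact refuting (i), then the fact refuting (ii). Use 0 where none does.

(i): focus "Clara". No fact shares thing = the prototype, recipient = Ingrid, setting = in August with a different agent. 0.
(ii): focus "the prototype". No fact shares agent = Clara, recipient = Ingrid, setting = in August with a different thing. 0.

0, 0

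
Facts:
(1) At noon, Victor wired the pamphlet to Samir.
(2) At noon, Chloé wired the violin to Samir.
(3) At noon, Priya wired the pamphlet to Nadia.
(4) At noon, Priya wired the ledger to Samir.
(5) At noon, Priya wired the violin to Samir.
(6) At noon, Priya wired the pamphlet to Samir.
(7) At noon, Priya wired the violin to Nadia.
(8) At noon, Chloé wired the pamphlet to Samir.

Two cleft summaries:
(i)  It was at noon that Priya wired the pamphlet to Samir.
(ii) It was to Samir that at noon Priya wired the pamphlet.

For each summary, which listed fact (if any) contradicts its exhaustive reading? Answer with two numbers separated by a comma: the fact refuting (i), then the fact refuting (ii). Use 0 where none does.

Summary (i) focuses "at noon" (the setting); background same agent, thing, recipient (Priya / the pamphlet / Samir). No fact matches that background with a different setting, so 0.
Summary (ii) focuses "Samir" (the recipient); background same agent, thing, setting (Priya / the pamphlet / at noon). Fact (3) matches that background with recipient = Nadia — refutes (ii).

0, 3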